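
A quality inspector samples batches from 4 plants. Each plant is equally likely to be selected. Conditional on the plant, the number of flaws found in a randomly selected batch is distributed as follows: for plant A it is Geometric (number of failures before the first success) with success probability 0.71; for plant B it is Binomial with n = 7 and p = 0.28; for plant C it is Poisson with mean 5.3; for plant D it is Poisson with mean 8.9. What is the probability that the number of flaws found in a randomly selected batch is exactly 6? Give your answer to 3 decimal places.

0.063

Conditional on each plant, P(X = 6): A: 0.000422325; B: 0.00242873; C: 0.15366; D: 0.0941427.
By total probability, P(X = 6) = 0.25·0.000422325 + 0.25·0.00242873 + 0.25·0.15366 + 0.25·0.0941427 = 0.0626635.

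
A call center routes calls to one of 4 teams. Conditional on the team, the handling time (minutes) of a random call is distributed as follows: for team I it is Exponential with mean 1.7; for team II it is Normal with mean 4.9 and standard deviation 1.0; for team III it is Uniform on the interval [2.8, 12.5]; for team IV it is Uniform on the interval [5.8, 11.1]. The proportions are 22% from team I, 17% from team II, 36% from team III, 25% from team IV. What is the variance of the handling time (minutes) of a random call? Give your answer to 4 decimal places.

Per component, I: μ=1.7, E[X²]=5.78; II: μ=4.9, E[X²]=25.01; III: μ=7.65, E[X²]=66.3633; IV: μ=8.45, E[X²]=73.7433.
E[X] = 0.22·1.7 + 0.17·4.9 + 0.36·7.65 + 0.25·8.45 = 6.0735.
E[X²] = 0.22·5.78 + 0.17·25.01 + 0.36·66.3633 + 0.25·73.7433 = 47.8499.
Var(X) = E[X²] − (E[X])² = 47.8499 − 36.8874 = 10.9625.

10.9625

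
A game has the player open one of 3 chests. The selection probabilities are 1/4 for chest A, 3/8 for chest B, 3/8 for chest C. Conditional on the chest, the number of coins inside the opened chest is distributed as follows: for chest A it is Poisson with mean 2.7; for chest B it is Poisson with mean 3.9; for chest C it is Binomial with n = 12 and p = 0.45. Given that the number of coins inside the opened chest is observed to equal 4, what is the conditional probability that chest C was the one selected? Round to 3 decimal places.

Likelihoods P(X=4 | ·): A: 0.148816; B: 0.195119; C: 0.169964.
Posterior ∝ prior × likelihood. Numerator for C: 0.375·0.169964 = 0.0637365.
Normalizing constant: 0.25·0.148816 + 0.375·0.195119 + 0.375·0.169964 = 0.17411.
P(C | observation) = 0.0637365 / 0.17411 = 0.36607.

0.366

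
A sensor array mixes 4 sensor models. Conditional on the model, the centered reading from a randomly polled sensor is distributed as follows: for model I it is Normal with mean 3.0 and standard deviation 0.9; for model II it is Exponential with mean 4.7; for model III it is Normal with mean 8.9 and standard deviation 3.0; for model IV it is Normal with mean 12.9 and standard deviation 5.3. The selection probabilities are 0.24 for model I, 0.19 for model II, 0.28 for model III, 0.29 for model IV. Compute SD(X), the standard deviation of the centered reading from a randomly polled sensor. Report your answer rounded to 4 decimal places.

Per component, I: μ=3, E[X²]=9.81; II: μ=4.7, E[X²]=44.18; III: μ=8.9, E[X²]=88.21; IV: μ=12.9, E[X²]=194.5.
E[X] = 0.24·3 + 0.19·4.7 + 0.28·8.9 + 0.29·12.9 = 7.846.
E[X²] = 0.24·9.81 + 0.19·44.18 + 0.28·88.21 + 0.29·194.5 = 91.8524.
Var(X) = E[X²] − (E[X])² = 91.8524 − 61.5597 = 30.2927.
SD(X) = √30.2927 = 5.50388.

5.5039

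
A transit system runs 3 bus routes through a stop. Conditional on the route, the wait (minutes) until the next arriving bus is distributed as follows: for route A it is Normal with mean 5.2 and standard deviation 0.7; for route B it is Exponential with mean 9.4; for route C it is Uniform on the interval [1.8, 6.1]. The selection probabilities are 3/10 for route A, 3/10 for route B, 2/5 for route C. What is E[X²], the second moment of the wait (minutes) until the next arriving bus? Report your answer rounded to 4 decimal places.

For each component E[X²] = Var + (mean)², giving A: 27.53; B: 176.72; C: 17.1433.
Overall E[X²] = 0.3·27.53 + 0.3·176.72 + 0.4·17.1433 = 68.1323.

68.1323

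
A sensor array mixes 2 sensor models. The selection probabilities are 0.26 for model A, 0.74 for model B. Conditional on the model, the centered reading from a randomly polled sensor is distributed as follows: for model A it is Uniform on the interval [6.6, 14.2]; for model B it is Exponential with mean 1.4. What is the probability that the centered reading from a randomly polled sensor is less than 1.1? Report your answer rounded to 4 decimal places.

Conditional on each model, P(X < 1.1): A: 0; B: 0.544206.
By total probability, P(X < 1.1) = 0.26·0 + 0.74·0.544206 = 0.402712.

0.4027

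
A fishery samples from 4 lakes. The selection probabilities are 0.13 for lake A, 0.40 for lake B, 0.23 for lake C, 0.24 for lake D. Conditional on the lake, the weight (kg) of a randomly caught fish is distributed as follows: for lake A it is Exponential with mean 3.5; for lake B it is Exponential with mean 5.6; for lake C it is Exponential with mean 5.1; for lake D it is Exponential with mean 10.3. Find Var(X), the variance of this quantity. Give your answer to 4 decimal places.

50.9652

Per component, A: μ=3.5, E[X²]=24.5; B: μ=5.6, E[X²]=62.72; C: μ=5.1, E[X²]=52.02; D: μ=10.3, E[X²]=212.18.
E[X] = 0.13·3.5 + 0.4·5.6 + 0.23·5.1 + 0.24·10.3 = 6.34.
E[X²] = 0.13·24.5 + 0.4·62.72 + 0.23·52.02 + 0.24·212.18 = 91.1608.
Var(X) = E[X²] − (E[X])² = 91.1608 − 40.1956 = 50.9652.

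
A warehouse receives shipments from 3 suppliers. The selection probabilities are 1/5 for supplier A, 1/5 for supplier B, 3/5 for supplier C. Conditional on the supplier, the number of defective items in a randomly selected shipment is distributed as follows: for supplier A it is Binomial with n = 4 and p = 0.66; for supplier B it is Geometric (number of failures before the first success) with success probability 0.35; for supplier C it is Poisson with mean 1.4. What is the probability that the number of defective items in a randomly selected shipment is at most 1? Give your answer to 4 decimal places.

Conditional on each supplier, P(X ≤ 1): A: 0.117126; B: 0.5775; C: 0.591833.
By total probability, P(X ≤ 1) = 0.2·0.117126 + 0.2·0.5775 + 0.6·0.591833 = 0.494025.

0.4940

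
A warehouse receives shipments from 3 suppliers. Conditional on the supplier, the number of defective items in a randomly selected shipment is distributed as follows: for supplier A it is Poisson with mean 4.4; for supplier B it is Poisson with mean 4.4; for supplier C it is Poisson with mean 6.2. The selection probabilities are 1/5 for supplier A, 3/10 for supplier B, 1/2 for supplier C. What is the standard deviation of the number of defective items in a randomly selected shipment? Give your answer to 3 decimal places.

2.472

Per component, A: μ=4.4, E[X²]=23.76; B: μ=4.4, E[X²]=23.76; C: μ=6.2, E[X²]=44.64.
E[X] = 0.2·4.4 + 0.3·4.4 + 0.5·6.2 = 5.3.
E[X²] = 0.2·23.76 + 0.3·23.76 + 0.5·44.64 = 34.2.
Var(X) = E[X²] − (E[X])² = 34.2 − 28.09 = 6.11.
SD(X) = √6.11 = 2.47184.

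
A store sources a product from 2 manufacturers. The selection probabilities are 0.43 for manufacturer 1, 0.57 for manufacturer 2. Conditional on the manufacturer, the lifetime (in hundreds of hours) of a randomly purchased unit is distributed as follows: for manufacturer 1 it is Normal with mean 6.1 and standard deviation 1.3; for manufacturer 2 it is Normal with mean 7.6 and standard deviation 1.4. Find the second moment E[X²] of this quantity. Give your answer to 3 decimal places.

50.767

For each component E[X²] = Var + (mean)², giving 1: 38.9; 2: 59.72.
Overall E[X²] = 0.43·38.9 + 0.57·59.72 = 50.7674.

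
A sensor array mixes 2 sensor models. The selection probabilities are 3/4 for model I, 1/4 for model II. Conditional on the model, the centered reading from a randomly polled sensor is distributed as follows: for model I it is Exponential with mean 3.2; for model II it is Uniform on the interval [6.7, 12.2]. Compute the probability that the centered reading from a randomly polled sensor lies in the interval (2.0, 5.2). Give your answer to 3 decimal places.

Conditional on each model, P(2.0 < X < 5.2): I: 0.33835; II: 0.
By total probability, P(2.0 < X < 5.2) = 0.75·0.33835 + 0.25·0 = 0.253762.

0.254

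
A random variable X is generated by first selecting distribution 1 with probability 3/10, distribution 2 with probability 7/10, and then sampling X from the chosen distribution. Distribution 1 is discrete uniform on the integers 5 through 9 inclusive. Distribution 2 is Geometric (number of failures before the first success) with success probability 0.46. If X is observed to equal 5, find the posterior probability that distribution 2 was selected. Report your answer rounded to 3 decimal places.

0.198

Likelihoods P(X=5 | ·): 1: 0.2; 2: 0.0211216.
Posterior ∝ prior × likelihood. Numerator for 2: 0.7·0.0211216 = 0.0147851.
Normalizing constant: 0.3·0.2 + 0.7·0.0211216 = 0.0747851.
P(2 | observation) = 0.0147851 / 0.0747851 = 0.197701.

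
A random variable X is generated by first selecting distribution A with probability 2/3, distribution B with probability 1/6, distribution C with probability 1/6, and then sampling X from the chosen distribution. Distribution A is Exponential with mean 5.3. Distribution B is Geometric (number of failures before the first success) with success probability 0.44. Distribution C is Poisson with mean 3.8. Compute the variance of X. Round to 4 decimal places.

22.0716

Per component, A: μ=5.3, E[X²]=56.18; B: μ=1.27273, E[X²]=4.5124; C: μ=3.8, E[X²]=18.24.
E[X] = 0.666667·5.3 + 0.166667·1.27273 + 0.166667·3.8 = 4.37879.
E[X²] = 0.666667·56.18 + 0.166667·4.5124 + 0.166667·18.24 = 41.2454.
Var(X) = E[X²] − (E[X])² = 41.2454 − 19.1738 = 22.0716.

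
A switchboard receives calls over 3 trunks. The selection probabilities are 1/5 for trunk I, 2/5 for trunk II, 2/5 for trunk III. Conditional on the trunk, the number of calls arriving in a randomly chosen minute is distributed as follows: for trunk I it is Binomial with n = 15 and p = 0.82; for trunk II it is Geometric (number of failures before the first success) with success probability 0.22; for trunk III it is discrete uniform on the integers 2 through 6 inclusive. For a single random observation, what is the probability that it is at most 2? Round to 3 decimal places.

Conditional on each trunk, P(X ≤ 2): I: 1.51692e-08; II: 0.525448; III: 0.2.
By total probability, P(X ≤ 2) = 0.2·1.51692e-08 + 0.4·0.525448 + 0.4·0.2 = 0.290179.

0.290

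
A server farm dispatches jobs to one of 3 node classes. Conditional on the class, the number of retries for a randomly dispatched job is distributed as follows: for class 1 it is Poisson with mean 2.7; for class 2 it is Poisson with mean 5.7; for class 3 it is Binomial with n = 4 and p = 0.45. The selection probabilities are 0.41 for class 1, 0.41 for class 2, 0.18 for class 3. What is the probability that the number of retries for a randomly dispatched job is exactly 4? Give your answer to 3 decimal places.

Conditional on each class, P(X = 4): 1: 0.148816; 2: 0.147167; 3: 0.0410063.
By total probability, P(X = 4) = 0.41·0.148816 + 0.41·0.147167 + 0.18·0.0410063 = 0.128734.

0.129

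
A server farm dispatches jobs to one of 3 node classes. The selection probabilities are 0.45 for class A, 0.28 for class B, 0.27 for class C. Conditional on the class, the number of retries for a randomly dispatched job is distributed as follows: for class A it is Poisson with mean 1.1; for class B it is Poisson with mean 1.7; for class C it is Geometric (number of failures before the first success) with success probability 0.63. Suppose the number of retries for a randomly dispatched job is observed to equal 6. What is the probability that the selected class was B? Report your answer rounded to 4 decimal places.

Likelihoods P(X=6 | ·): A: 0.00081903; B: 0.00612436; C: 0.00161641.
Posterior ∝ prior × likelihood. Numerator for B: 0.28·0.00612436 = 0.00171482.
Normalizing constant: 0.45·0.00081903 + 0.28·0.00612436 + 0.27·0.00161641 = 0.00251981.
P(B | observation) = 0.00171482 / 0.00251981 = 0.680534.

0.6805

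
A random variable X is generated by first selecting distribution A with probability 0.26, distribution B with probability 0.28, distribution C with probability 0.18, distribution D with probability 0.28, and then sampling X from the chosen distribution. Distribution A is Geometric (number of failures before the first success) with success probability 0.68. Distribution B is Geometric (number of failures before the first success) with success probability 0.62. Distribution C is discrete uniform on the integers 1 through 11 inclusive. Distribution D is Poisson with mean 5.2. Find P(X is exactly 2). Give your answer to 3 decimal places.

Conditional on each component, P(X = 2): A: 0.069632; B: 0.089528; C: 0.0909091; D: 0.074584.
By total probability, P(X = 2) = 0.26·0.069632 + 0.28·0.089528 + 0.18·0.0909091 + 0.28·0.074584 = 0.0804193.

0.080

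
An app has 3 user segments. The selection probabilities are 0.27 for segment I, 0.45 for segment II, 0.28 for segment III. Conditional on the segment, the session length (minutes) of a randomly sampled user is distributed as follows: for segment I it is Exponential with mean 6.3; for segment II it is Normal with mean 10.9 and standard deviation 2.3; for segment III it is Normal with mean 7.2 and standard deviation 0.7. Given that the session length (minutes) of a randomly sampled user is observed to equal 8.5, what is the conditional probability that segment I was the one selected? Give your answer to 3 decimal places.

Likelihoods f(8.5 | ·): I: 0.0411819; II: 0.100633; III: 0.101596.
Posterior ∝ prior × likelihood. Numerator for I: 0.27·0.0411819 = 0.0111191.
Normalizing constant: 0.27·0.0411819 + 0.45·0.100633 + 0.28·0.101596 = 0.084851.
P(I | observation) = 0.0111191 / 0.084851 = 0.131043.

0.131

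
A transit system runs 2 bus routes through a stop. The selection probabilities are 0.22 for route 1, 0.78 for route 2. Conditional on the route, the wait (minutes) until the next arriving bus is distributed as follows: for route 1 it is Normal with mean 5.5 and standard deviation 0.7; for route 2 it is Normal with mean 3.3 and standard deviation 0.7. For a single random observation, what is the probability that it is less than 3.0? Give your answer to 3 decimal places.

0.261

Conditional on each route, P(X < 3.0): 1: 0.00017752; 2: 0.334118.
By total probability, P(X < 3.0) = 0.22·0.00017752 + 0.78·0.334118 = 0.260651.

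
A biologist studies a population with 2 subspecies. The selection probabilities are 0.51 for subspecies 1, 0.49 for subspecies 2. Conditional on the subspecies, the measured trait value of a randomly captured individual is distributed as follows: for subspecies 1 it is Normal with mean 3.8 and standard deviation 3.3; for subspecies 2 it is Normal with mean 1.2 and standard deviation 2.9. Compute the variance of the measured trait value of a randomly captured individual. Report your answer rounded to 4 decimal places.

11.3641

Per component, 1: μ=3.8, E[X²]=25.33; 2: μ=1.2, E[X²]=9.85.
E[X] = 0.51·3.8 + 0.49·1.2 = 2.526.
E[X²] = 0.51·25.33 + 0.49·9.85 = 17.7448.
Var(X) = E[X²] − (E[X])² = 17.7448 − 6.38068 = 11.3641.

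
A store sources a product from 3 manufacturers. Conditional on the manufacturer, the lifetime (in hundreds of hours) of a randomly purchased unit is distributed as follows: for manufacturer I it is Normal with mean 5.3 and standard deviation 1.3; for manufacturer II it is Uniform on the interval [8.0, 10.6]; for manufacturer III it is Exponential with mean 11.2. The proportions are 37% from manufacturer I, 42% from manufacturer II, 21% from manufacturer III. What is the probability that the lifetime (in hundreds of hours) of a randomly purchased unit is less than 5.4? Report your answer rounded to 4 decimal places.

0.2767

Conditional on each manufacturer, P(X < 5.4): I: 0.530658; II: 0; III: 0.382541.
By total probability, P(X < 5.4) = 0.37·0.530658 + 0.42·0 + 0.21·0.382541 = 0.276677.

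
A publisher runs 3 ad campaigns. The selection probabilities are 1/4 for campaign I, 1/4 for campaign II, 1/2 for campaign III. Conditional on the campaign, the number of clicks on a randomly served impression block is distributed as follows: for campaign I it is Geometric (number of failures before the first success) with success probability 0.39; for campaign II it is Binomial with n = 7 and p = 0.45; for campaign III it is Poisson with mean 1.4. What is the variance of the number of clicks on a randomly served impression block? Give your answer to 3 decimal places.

Per component, I: μ=1.5641, E[X²]=6.45694; II: μ=3.15, E[X²]=11.655; III: μ=1.4, E[X²]=3.36.
E[X] = 0.25·1.5641 + 0.25·3.15 + 0.5·1.4 = 1.87853.
E[X²] = 0.25·6.45694 + 0.25·11.655 + 0.5·3.36 = 6.20798.
Var(X) = E[X²] − (E[X])² = 6.20798 − 3.52886 = 2.67913.

2.679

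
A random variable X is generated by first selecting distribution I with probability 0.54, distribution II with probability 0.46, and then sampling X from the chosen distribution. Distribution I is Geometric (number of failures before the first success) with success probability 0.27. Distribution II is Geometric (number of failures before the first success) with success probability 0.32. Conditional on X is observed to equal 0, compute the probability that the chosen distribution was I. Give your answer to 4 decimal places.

0.4976

Likelihoods P(X=0 | ·): I: 0.27; II: 0.32.
Posterior ∝ prior × likelihood. Numerator for I: 0.54·0.27 = 0.1458.
Normalizing constant: 0.54·0.27 + 0.46·0.32 = 0.293.
P(I | observation) = 0.1458 / 0.293 = 0.497611.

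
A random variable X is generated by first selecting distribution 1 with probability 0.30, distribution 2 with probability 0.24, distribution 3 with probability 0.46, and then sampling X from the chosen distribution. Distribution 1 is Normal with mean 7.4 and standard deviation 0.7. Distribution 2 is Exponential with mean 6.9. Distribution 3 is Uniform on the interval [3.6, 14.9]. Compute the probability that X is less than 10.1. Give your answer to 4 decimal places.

Conditional on each component, P(X < 10.1): 1: 0.999943; 2: 0.768637; 3: 0.575221.
By total probability, P(X < 10.1) = 0.3·0.999943 + 0.24·0.768637 + 0.46·0.575221 = 0.749057.

0.7491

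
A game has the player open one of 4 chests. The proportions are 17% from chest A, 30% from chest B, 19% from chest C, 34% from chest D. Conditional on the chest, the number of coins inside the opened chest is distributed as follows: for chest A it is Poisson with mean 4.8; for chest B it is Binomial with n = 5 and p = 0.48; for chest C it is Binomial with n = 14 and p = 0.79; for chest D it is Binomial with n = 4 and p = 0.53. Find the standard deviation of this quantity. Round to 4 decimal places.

3.6594

Per component, A: μ=4.8, E[X²]=27.84; B: μ=2.4, E[X²]=7.008; C: μ=11.06, E[X²]=124.646; D: μ=2.12, E[X²]=5.4908.
E[X] = 0.17·4.8 + 0.3·2.4 + 0.19·11.06 + 0.34·2.12 = 4.3582.
E[X²] = 0.17·27.84 + 0.3·7.008 + 0.19·124.646 + 0.34·5.4908 = 32.3849.
Var(X) = E[X²] − (E[X])² = 32.3849 − 18.9939 = 13.3909.
SD(X) = √13.3909 = 3.65936.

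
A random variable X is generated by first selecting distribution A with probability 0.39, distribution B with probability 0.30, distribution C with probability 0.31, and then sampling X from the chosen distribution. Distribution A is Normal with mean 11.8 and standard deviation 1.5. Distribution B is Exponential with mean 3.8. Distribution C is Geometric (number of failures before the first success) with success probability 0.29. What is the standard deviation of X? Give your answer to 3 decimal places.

5.105

Per component, A: μ=11.8, E[X²]=141.49; B: μ=3.8, E[X²]=28.88; C: μ=2.44828, E[X²]=14.4364.
E[X] = 0.39·11.8 + 0.3·3.8 + 0.31·2.44828 = 6.50097.
E[X²] = 0.39·141.49 + 0.3·28.88 + 0.31·14.4364 = 68.3204.
Var(X) = E[X²] − (E[X])² = 68.3204 − 42.2626 = 26.0578.
SD(X) = √26.0578 = 5.10469.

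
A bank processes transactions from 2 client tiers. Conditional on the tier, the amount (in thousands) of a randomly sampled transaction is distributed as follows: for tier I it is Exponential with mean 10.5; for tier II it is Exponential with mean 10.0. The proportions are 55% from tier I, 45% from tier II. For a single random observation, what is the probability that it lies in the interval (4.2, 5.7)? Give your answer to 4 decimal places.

0.0903

Conditional on each tier, P(4.2 < X < 5.7): I: 0.0892344; II: 0.0915214.
By total probability, P(4.2 < X < 5.7) = 0.55·0.0892344 + 0.45·0.0915214 = 0.0902635.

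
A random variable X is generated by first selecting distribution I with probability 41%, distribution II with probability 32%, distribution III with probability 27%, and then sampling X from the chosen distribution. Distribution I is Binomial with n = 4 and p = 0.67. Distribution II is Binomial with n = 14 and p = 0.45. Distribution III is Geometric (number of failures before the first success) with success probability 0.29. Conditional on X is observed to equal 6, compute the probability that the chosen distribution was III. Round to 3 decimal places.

0.131

Likelihoods P(X=6 | ·): I: 0; II: 0.208801; III: 0.0371491.
Posterior ∝ prior × likelihood. Numerator for III: 0.27·0.0371491 = 0.0100303.
Normalizing constant: 0.41·0 + 0.32·0.208801 + 0.27·0.0371491 = 0.0768465.
P(III | observation) = 0.0100303 / 0.0768465 = 0.130523.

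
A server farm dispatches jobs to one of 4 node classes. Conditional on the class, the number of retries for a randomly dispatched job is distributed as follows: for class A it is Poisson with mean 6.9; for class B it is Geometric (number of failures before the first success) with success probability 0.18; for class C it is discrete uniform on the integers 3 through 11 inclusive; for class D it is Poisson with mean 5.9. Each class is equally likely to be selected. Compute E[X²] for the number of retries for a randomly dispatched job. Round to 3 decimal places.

49.237

For each component E[X²] = Var + (mean)², giving A: 54.51; B: 46.0617; C: 55.6667; D: 40.71.
Overall E[X²] = 0.25·54.51 + 0.25·46.0617 + 0.25·55.6667 + 0.25·40.71 = 49.2371.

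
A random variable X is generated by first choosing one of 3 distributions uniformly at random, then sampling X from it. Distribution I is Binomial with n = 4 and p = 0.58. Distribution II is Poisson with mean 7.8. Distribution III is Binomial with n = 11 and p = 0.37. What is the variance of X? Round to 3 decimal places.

Per component, I: μ=2.32, E[X²]=6.3568; II: μ=7.8, E[X²]=68.64; III: μ=4.07, E[X²]=19.129.
E[X] = 0.333333·2.32 + 0.333333·7.8 + 0.333333·4.07 = 4.73.
E[X²] = 0.333333·6.3568 + 0.333333·68.64 + 0.333333·19.129 = 31.3753.
Var(X) = E[X²] − (E[X])² = 31.3753 − 22.3729 = 9.00237.

9.002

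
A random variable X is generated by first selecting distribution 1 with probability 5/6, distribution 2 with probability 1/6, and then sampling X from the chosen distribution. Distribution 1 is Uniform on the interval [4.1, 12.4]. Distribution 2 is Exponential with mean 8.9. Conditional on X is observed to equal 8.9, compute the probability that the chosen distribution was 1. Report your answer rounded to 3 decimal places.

Likelihoods f(8.9 | ·): 1: 0.120482; 2: 0.0413348.
Posterior ∝ prior × likelihood. Numerator for 1: 0.833333·0.120482 = 0.100402.
Normalizing constant: 0.833333·0.120482 + 0.166667·0.0413348 = 0.107291.
P(1 | observation) = 0.100402 / 0.107291 = 0.93579.

0.936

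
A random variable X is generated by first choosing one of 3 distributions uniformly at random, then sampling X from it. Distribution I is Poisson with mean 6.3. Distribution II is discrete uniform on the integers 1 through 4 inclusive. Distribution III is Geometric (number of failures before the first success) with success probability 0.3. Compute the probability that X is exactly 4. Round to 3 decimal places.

Conditional on each component, P(X = 4): I: 0.12053; II: 0.25; III: 0.07203.
By total probability, P(X = 4) = 0.333333·0.12053 + 0.333333·0.25 + 0.333333·0.07203 = 0.14752.

0.148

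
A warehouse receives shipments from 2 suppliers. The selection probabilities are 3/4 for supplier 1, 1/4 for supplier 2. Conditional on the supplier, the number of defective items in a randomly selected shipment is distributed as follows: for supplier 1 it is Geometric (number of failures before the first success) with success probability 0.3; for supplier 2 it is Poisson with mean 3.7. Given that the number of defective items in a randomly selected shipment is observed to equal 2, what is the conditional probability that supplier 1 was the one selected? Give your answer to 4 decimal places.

Likelihoods P(X=2 | ·): 1: 0.147; 2: 0.169233.
Posterior ∝ prior × likelihood. Numerator for 1: 0.75·0.147 = 0.11025.
Normalizing constant: 0.75·0.147 + 0.25·0.169233 = 0.152558.
P(1 | observation) = 0.11025 / 0.152558 = 0.722675.

0.7227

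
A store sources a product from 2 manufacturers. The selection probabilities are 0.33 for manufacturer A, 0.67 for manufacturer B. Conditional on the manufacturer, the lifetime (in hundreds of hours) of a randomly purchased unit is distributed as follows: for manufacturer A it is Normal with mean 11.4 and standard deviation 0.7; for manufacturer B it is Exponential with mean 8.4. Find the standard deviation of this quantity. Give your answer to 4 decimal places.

7.0304

Per component, A: μ=11.4, E[X²]=130.45; B: μ=8.4, E[X²]=141.12.
E[X] = 0.33·11.4 + 0.67·8.4 = 9.39.
E[X²] = 0.33·130.45 + 0.67·141.12 = 137.599.
Var(X) = E[X²] − (E[X])² = 137.599 − 88.1721 = 49.4268.
SD(X) = √49.4268 = 7.03042.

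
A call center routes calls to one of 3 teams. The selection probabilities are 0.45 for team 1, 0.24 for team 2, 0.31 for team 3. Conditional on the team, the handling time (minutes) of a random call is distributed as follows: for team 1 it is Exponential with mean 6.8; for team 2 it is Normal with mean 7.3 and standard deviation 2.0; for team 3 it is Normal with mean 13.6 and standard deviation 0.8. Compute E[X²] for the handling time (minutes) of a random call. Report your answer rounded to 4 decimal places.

For each component E[X²] = Var + (mean)², giving 1: 92.48; 2: 57.29; 3: 185.6.
Overall E[X²] = 0.45·92.48 + 0.24·57.29 + 0.31·185.6 = 112.902.

112.9016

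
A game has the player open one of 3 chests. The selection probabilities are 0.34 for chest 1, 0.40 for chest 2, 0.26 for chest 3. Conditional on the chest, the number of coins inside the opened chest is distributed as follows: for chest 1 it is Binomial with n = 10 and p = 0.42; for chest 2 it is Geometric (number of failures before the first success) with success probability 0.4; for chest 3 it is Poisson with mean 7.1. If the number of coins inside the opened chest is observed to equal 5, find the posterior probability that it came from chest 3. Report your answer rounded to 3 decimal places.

Likelihoods P(X=5 | ·): 1: 0.216166; 2: 0.031104; 3: 0.124057.
Posterior ∝ prior × likelihood. Numerator for 3: 0.26·0.124057 = 0.0322547.
Normalizing constant: 0.34·0.216166 + 0.4·0.031104 + 0.26·0.124057 = 0.118193.
P(3 | observation) = 0.0322547 / 0.118193 = 0.272899.

0.273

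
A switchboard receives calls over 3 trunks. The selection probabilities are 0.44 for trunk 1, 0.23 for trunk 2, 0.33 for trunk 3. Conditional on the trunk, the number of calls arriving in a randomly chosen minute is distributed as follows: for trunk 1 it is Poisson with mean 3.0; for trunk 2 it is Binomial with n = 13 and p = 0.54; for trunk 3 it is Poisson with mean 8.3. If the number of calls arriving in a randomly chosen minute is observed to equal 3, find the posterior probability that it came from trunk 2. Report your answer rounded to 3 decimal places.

0.040

Likelihoods P(X=3 | ·): 1: 0.224042; 2: 0.0191041; 3: 0.0236831.
Posterior ∝ prior × likelihood. Numerator for 2: 0.23·0.0191041 = 0.00439393.
Normalizing constant: 0.44·0.224042 + 0.23·0.0191041 + 0.33·0.0236831 = 0.110788.
P(2 | observation) = 0.00439393 / 0.110788 = 0.0396608.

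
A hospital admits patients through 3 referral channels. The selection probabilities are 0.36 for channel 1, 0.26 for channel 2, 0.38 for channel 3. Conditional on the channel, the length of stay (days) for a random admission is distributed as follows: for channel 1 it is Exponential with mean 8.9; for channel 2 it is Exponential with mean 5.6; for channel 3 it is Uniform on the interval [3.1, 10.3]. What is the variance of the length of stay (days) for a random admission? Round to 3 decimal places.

Per component, 1: μ=8.9, E[X²]=158.42; 2: μ=5.6, E[X²]=62.72; 3: μ=6.7, E[X²]=49.21.
E[X] = 0.36·8.9 + 0.26·5.6 + 0.38·6.7 = 7.206.
E[X²] = 0.36·158.42 + 0.26·62.72 + 0.38·49.21 = 92.0382.
Var(X) = E[X²] − (E[X])² = 92.0382 − 51.9264 = 40.1118.

40.112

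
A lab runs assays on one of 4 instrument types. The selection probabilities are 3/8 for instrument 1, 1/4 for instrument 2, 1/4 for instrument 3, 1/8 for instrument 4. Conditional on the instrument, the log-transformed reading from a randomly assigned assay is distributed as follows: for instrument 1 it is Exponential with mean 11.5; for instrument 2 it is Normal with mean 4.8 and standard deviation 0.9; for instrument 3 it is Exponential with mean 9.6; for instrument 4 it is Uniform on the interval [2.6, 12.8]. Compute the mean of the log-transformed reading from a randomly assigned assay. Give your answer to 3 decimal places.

Component means — 1: 11.5; 2: 4.8; 3: 9.6; 4: 7.7.
E[X] = 0.375·11.5 + 0.25·4.8 + 0.25·9.6 + 0.125·7.7 = 8.875.

8.875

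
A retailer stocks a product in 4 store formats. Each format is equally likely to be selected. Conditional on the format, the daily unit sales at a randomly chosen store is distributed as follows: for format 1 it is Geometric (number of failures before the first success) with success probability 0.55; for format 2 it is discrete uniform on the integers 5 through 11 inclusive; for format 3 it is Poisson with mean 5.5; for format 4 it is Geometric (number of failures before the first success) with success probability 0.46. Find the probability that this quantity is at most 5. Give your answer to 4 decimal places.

Conditional on each format, P(X ≤ 5): 1: 0.991696; 2: 0.142857; 3: 0.528919; 4: 0.975205.
By total probability, P(X ≤ 5) = 0.25·0.991696 + 0.25·0.142857 + 0.25·0.528919 + 0.25·0.975205 = 0.659669.

0.6597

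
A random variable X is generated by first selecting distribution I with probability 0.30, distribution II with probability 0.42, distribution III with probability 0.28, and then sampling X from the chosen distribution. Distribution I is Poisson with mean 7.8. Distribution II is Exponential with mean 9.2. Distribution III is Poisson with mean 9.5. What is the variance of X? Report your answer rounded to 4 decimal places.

Per component, I: μ=7.8, E[X²]=68.64; II: μ=9.2, E[X²]=169.28; III: μ=9.5, E[X²]=99.75.
E[X] = 0.3·7.8 + 0.42·9.2 + 0.28·9.5 = 8.864.
E[X²] = 0.3·68.64 + 0.42·169.28 + 0.28·99.75 = 119.62.
Var(X) = E[X²] − (E[X])² = 119.62 − 78.5705 = 41.0491.

41.0491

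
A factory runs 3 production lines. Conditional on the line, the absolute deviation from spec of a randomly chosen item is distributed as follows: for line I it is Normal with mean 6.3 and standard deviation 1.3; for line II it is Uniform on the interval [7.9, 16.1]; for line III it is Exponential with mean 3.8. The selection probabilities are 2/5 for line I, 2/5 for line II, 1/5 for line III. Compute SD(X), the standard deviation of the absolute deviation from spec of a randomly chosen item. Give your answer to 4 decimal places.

4.1089

Per component, I: μ=6.3, E[X²]=41.38; II: μ=12, E[X²]=149.603; III: μ=3.8, E[X²]=28.88.
E[X] = 0.4·6.3 + 0.4·12 + 0.2·3.8 = 8.08.
E[X²] = 0.4·41.38 + 0.4·149.603 + 0.2·28.88 = 82.1693.
Var(X) = E[X²] − (E[X])² = 82.1693 − 65.2864 = 16.8829.
SD(X) = √16.8829 = 4.10888.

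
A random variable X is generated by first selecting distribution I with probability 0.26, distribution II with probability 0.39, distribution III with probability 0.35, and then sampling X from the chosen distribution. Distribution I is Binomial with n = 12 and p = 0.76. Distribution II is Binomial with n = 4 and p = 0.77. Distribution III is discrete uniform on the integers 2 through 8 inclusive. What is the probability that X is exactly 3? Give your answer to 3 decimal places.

0.214

Conditional on each component, P(X = 3): I: 0.000255132; II: 0.42001; III: 0.142857.
By total probability, P(X = 3) = 0.26·0.000255132 + 0.39·0.42001 + 0.35·0.142857 = 0.21387.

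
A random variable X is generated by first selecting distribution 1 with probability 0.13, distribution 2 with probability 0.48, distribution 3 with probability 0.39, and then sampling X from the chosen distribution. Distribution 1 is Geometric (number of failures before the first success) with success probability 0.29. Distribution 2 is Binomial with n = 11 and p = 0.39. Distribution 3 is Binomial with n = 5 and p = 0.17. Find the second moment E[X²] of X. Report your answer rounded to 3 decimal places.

12.524

For each component E[X²] = Var + (mean)², giving 1: 14.4364; 2: 21.021; 3: 1.428.
Overall E[X²] = 0.13·14.4364 + 0.48·21.021 + 0.39·1.428 = 12.5237.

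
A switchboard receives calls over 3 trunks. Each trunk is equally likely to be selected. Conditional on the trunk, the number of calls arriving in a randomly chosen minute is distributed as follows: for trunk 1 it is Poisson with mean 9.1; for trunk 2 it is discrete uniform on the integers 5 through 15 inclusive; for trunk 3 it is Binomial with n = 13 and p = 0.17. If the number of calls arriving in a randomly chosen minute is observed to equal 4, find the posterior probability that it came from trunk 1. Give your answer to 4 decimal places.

0.2223

Likelihoods P(X=4 | ·): 1: 0.0319062; 2: 0; 3: 0.111636.
Posterior ∝ prior × likelihood. Numerator for 1: 0.333333·0.0319062 = 0.0106354.
Normalizing constant: 0.333333·0.0319062 + 0.333333·0 + 0.333333·0.111636 = 0.0478474.
P(1 | observation) = 0.0106354 / 0.0478474 = 0.222277.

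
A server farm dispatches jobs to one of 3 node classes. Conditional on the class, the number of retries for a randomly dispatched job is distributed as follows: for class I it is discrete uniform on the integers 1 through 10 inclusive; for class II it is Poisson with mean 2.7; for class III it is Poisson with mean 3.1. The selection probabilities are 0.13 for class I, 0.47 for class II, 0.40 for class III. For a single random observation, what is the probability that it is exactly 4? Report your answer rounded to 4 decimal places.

0.1523

Conditional on each class, P(X = 4): I: 0.1; II: 0.148816; III: 0.17335.
By total probability, P(X = 4) = 0.13·0.1 + 0.47·0.148816 + 0.4·0.17335 = 0.152283.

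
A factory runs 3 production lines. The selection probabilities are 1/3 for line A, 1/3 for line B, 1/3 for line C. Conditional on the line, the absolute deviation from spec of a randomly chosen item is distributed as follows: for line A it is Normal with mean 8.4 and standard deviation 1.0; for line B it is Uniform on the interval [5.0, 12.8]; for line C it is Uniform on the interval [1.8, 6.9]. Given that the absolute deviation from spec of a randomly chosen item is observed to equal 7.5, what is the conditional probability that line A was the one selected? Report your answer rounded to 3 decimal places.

0.675

Likelihoods f(7.5 | ·): A: 0.266085; B: 0.128205; C: 0.
Posterior ∝ prior × likelihood. Numerator for A: 0.333333·0.266085 = 0.0886951.
Normalizing constant: 0.333333·0.266085 + 0.333333·0.128205 + 0.333333·0 = 0.13143.
P(A | observation) = 0.0886951 / 0.13143 = 0.674846.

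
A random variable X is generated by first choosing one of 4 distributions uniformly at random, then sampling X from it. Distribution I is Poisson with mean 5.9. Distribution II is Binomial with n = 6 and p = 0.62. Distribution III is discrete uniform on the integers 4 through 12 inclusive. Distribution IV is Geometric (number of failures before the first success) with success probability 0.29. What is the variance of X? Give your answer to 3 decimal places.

Per component, I: μ=5.9, E[X²]=40.71; II: μ=3.72, E[X²]=15.252; III: μ=8, E[X²]=70.6667; IV: μ=2.44828, E[X²]=14.4364.
E[X] = 0.25·5.9 + 0.25·3.72 + 0.25·8 + 0.25·2.44828 = 5.01707.
E[X²] = 0.25·40.71 + 0.25·15.252 + 0.25·70.6667 + 0.25·14.4364 = 35.2663.
Var(X) = E[X²] − (E[X])² = 35.2663 − 25.171 = 10.0953.

10.095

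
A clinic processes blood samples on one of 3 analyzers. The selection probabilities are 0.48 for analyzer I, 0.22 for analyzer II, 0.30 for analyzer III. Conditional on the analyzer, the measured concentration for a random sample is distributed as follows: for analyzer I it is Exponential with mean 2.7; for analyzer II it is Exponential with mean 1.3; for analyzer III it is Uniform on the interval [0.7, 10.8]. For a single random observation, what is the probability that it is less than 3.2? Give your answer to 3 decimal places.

0.609

Conditional on each analyzer, P(X < 3.2): I: 0.69431; II: 0.914696; III: 0.247525.
By total probability, P(X < 3.2) = 0.48·0.69431 + 0.22·0.914696 + 0.3·0.247525 = 0.60876.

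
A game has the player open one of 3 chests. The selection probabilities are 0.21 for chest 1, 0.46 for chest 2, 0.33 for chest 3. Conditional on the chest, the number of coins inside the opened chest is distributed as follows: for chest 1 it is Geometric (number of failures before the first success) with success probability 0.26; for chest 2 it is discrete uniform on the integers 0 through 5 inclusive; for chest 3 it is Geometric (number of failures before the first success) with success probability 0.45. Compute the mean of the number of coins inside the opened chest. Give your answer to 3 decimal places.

Component means — 1: 2.84615; 2: 2.5; 3: 1.22222.
E[X] = 0.21·2.84615 + 0.46·2.5 + 0.33·1.22222 = 2.15103.

2.151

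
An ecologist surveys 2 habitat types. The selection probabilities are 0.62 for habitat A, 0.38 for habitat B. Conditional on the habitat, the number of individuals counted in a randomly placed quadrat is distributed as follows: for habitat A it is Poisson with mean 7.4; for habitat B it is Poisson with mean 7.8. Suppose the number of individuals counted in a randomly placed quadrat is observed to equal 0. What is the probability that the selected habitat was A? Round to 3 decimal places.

0.709

Likelihoods P(X=0 | ·): A: 0.000611253; B: 0.000409735.
Posterior ∝ prior × likelihood. Numerator for A: 0.62·0.000611253 = 0.000378977.
Normalizing constant: 0.62·0.000611253 + 0.38·0.000409735 = 0.000534676.
P(A | observation) = 0.000378977 / 0.000534676 = 0.708797.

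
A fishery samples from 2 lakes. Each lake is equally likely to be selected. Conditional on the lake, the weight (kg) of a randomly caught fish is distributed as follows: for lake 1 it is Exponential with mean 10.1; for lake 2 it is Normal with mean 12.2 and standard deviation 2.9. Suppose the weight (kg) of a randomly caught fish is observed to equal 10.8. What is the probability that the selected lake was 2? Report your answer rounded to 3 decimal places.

Likelihoods f(10.8 | ·): 1: 0.0339848; 2: 0.122435.
Posterior ∝ prior × likelihood. Numerator for 2: 0.5·0.122435 = 0.0612174.
Normalizing constant: 0.5·0.0339848 + 0.5·0.122435 = 0.0782098.
P(2 | observation) = 0.0612174 / 0.0782098 = 0.782733.

0.783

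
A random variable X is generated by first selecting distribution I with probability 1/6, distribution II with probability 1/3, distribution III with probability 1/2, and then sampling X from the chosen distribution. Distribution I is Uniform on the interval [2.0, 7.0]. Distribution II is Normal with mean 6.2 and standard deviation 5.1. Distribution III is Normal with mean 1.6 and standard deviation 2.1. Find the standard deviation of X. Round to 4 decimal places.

3.9510

Per component, I: μ=4.5, E[X²]=22.3333; II: μ=6.2, E[X²]=64.45; III: μ=1.6, E[X²]=6.97.
E[X] = 0.166667·4.5 + 0.333333·6.2 + 0.5·1.6 = 3.61667.
E[X²] = 0.166667·22.3333 + 0.333333·64.45 + 0.5·6.97 = 28.6906.
Var(X) = E[X²] − (E[X])² = 28.6906 − 13.0803 = 15.6103.
SD(X) = √15.6103 = 3.95098.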